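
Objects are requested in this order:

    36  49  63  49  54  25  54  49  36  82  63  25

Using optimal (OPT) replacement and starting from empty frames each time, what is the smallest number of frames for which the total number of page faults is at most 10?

2

f=1: 12 faults
f=2: 9 faults
f=3: 8 faults
f=4: 7 faults
f=5: 6 faults
f=6: 6 faults
Smallest f with faults ≤ 10 is 2.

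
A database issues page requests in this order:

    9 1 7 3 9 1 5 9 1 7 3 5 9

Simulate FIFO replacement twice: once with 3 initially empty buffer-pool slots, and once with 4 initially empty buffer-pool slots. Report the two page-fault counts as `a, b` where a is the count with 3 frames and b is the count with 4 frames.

10, 11

3 frames: F F F F F F F . . F F . F → 10 faults.
4 frames: F F F F . . F F F F F F F → 11 faults.
11 > 10: adding a frame increased faults — Belady's anomaly.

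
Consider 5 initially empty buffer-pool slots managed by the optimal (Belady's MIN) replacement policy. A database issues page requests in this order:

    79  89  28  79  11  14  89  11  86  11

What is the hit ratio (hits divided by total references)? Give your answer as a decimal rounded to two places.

79 → fault, frames (79)
89 → fault, frames (79 89)
28 → fault, frames (79 89 28)
79 → hit
11 → fault, frames (79 89 28 11)
14 → fault, frames (79 89 28 11 14)
89 → hit
11 → hit
86 → fault, evict 14, frames (79 89 28 11 86)
11 → hit
Hits: 4 of 10 references → 4/10 = 0.4000.

0.40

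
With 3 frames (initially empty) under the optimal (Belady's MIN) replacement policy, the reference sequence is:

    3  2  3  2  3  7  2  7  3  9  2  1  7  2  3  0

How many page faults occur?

7

3 → fault, frames [3]
2 → fault, frames [3, 2]
3 → hit
2 → hit
3 → hit
7 → fault, frames [3, 2, 7]
2 → hit
7 → hit
3 → hit
9 → fault, evict 3, frames [2, 7, 9]
2 → hit
1 → fault, evict 9, frames [2, 7, 1]
7 → hit
2 → hit
3 → fault, evict 1, frames [2, 7, 3]
0 → fault, evict 3, frames [2, 7, 0]
Page faults: 7.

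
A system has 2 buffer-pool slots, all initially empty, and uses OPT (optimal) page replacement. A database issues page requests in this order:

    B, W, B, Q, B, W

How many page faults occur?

4

B → fault, frames {B}
W → fault, frames {B,W}
B → hit
Q → fault, evict W, frames {B,Q}
B → hit
W → fault, evict Q, frames {B,W}
Page faults: 4.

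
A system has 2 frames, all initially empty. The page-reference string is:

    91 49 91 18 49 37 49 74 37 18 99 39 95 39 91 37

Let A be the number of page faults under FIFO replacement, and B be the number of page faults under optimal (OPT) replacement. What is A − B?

2

Under FIFO: F F . F . F F F F F F F F . F F → 13 faults.
Under OPT: F F . F . F . F . F F F F . F F → 11 faults.
A − B = 13 − 11 = 2.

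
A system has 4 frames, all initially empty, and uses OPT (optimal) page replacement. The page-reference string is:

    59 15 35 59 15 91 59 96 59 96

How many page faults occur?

59 -> fault, frames [59]
15 -> fault, frames [59, 15]
35 -> fault, frames [59, 15, 35]
59 -> hit
15 -> hit
91 -> fault, frames [59, 15, 35, 91]
59 -> hit
96 -> fault, evict 91, frames [59, 15, 35, 96]
59 -> hit
96 -> hit
Page faults: 5.

5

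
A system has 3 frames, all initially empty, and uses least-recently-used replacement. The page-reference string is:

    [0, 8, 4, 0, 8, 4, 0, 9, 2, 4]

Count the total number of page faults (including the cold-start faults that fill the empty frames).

0 → miss, frames [0]
8 → miss, frames [0, 8]
4 → miss, frames [0, 8, 4]
0 → hit
8 → hit
4 → hit
0 → hit
9 → miss, evict 8, frames [4, 0, 9]
2 → miss, evict 4, frames [0, 9, 2]
4 → miss, evict 0, frames [9, 2, 4]
Page faults: 6.

6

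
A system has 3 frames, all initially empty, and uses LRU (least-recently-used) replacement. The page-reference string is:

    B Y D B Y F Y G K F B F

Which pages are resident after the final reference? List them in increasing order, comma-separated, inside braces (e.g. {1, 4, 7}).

{B, F, K}

B -> miss, frames {B}
Y -> miss, frames {B,Y}
D -> miss, frames {B,Y,D}
B -> hit
Y -> hit
F -> miss, evict D, frames {B,Y,F}
Y -> hit
G -> miss, evict B, frames {F,Y,G}
K -> miss, evict F, frames {Y,G,K}
F -> miss, evict Y, frames {G,K,F}
B -> miss, evict G, frames {K,F,B}
F -> hit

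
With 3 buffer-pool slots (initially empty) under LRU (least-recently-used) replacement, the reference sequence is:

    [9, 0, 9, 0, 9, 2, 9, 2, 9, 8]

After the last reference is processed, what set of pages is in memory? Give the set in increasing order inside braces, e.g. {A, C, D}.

{2, 8, 9}

9: fault, frames (9)
0: fault, frames (9 0)
9: hit
0: hit
9: hit
2: fault, frames (0 9 2)
9: hit
2: hit
9: hit
8: fault, evict 0, frames (2 9 8)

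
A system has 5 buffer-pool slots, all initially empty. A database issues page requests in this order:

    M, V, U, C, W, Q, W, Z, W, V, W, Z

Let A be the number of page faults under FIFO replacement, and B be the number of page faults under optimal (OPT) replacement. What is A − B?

1

Under FIFO: F F F F F F . F . F . . → 8 faults.
Under OPT: F F F F F F . F . . . . → 7 faults.
A − B = 8 − 7 = 1.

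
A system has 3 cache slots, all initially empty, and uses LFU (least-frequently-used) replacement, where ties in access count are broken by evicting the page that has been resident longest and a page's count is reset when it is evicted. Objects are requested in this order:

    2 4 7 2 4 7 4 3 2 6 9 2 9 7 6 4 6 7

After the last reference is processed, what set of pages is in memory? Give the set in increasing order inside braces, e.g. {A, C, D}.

2: fault, frames (2)
4: fault, frames (2 4)
7: fault, frames (2 4 7)
2: hit
4: hit
7: hit
4: hit
3: fault, evict 2, frames (4 7 3)
2: fault, evict 3, frames (4 7 2)
6: fault, evict 2, frames (4 7 6)
9: fault, evict 6, frames (4 7 9)
2: fault, evict 9, frames (4 7 2)
9: fault, evict 2, frames (4 7 9)
7: hit
6: fault, evict 9, frames (4 7 6)
4: hit
6: hit
7: hit

{4, 6, 7}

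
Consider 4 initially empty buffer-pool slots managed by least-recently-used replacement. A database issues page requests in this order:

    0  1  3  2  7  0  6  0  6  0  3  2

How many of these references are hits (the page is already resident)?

3

0: miss, frames (0)
1: miss, frames (0 1)
3: miss, frames (0 1 3)
2: miss, frames (0 1 3 2)
7: miss, evict 0, frames (1 3 2 7)
0: miss, evict 1, frames (3 2 7 0)
6: miss, evict 3, frames (2 7 0 6)
0: hit
6: hit
0: hit
3: miss, evict 2, frames (7 6 0 3)
2: miss, evict 7, frames (6 0 3 2)
Hits: 3.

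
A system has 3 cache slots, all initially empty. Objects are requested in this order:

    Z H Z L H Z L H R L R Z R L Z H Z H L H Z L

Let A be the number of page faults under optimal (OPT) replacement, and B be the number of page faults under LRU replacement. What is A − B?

-1

Under OPT: F F . F . . . . F . . . . . . F . . . . . . → 5 faults.
Under LRU: F F . F . . . . F . . F . . . F . . . . . . → 6 faults.
A − B = 5 − 6 = -1.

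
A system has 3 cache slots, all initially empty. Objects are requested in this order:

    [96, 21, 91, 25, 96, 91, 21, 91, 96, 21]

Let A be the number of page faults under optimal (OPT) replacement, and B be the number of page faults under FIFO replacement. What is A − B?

-2

Under OPT: F F F F . . F . . . → 5 faults.
Under FIFO: F F F F F . F F . . → 7 faults.
A − B = 5 − 7 = -2.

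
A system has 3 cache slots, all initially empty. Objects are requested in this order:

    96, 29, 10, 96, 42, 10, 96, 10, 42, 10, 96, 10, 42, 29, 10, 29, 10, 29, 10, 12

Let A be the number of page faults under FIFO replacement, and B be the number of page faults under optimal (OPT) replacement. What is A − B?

Under FIFO: F F F . F . F . . . . . . F F . . . . F → 8 faults.
Under OPT: F F F . F . . . . . . . . F . . . . . F → 6 faults.
A − B = 8 − 6 = 2.

2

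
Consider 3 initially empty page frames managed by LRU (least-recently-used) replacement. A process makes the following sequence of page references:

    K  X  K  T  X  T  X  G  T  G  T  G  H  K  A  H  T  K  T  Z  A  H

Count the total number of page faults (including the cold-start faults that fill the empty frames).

K → fault, frames (K)
X → fault, frames (K X)
K → hit
T → fault, frames (X K T)
X → hit
T → hit
X → hit
G → fault, evict K, frames (T X G)
T → hit
G → hit
T → hit
G → hit
H → fault, evict X, frames (T G H)
K → fault, evict T, frames (G H K)
A → fault, evict G, frames (H K A)
H → hit
T → fault, evict K, frames (A H T)
K → fault, evict A, frames (H T K)
T → hit
Z → fault, evict H, frames (K T Z)
A → fault, evict K, frames (T Z A)
H → fault, evict T, frames (Z A H)
Page faults: 12.

12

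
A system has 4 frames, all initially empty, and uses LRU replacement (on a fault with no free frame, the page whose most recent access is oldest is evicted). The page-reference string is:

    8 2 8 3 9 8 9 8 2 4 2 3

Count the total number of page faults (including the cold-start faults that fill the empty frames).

6

8 -> fault, frames (8)
2 -> fault, frames (8 2)
8 -> hit
3 -> fault, frames (2 8 3)
9 -> fault, frames (2 8 3 9)
8 -> hit
9 -> hit
8 -> hit
2 -> hit
4 -> fault, evict 3, frames (9 8 2 4)
2 -> hit
3 -> fault, evict 9, frames (8 4 2 3)
Page faults: 6.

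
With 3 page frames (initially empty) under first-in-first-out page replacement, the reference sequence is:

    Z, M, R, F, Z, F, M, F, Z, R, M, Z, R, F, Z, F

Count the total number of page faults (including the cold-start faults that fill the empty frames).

9

Z -> miss, frames {Z}
M -> miss, frames {Z,M}
R -> miss, frames {Z,M,R}
F -> miss, evict Z, frames {M,R,F}
Z -> miss, evict M, frames {R,F,Z}
F -> hit
M -> miss, evict R, frames {F,Z,M}
F -> hit
Z -> hit
R -> miss, evict F, frames {Z,M,R}
M -> hit
Z -> hit
R -> hit
F -> miss, evict Z, frames {M,R,F}
Z -> miss, evict M, frames {R,F,Z}
F -> hit
Page faults: 9.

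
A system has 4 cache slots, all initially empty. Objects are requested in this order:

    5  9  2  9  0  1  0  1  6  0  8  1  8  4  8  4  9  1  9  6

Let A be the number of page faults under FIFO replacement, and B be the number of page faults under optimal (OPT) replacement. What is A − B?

Under FIFO: F F F . F F . . F . F . . F . . F F . F → 11 faults.
Under OPT: F F F . F F . . F . F . . F . . . . . F → 9 faults.
A − B = 11 − 9 = 2.

2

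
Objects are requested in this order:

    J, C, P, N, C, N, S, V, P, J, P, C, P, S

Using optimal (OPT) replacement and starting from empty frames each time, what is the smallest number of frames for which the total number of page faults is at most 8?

f=1: 14 faults
f=2: 10 faults
f=3: 8 faults
f=4: 7 faults
f=5: 6 faults
f=6: 6 faults
Smallest f with faults ≤ 8 is 3.

3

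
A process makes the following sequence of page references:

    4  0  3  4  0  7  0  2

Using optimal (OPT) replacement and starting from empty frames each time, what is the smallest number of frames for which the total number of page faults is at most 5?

f=1: 8 faults
f=2: 6 faults
f=3: 5 faults
f=4: 5 faults
f=5: 5 faults
Smallest f with faults ≤ 5 is 3.

3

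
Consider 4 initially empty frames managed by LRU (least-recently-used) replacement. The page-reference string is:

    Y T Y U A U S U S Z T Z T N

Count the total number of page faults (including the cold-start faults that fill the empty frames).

8

Y -> fault, frames (Y)
T -> fault, frames (Y T)
Y -> hit
U -> fault, frames (T Y U)
A -> fault, frames (T Y U A)
U -> hit
S -> fault, evict T, frames (Y A U S)
U -> hit
S -> hit
Z -> fault, evict Y, frames (A U S Z)
T -> fault, evict A, frames (U S Z T)
Z -> hit
T -> hit
N -> fault, evict U, frames (S Z T N)
Page faults: 8.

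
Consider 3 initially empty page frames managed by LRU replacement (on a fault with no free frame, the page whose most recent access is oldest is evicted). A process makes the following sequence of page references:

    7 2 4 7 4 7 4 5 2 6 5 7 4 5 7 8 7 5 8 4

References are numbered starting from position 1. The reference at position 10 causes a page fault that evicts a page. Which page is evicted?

4

pos 1: 7: miss, frames [7]
pos 2: 2: miss, frames [7, 2]
pos 3: 4: miss, frames [7, 2, 4]
pos 4: 7: hit
pos 5: 4: hit
pos 6: 7: hit
pos 7: 4: hit
pos 8: 5: miss, evict 2, frames [7, 4, 5]
pos 9: 2: miss, evict 7, frames [4, 5, 2]
pos 10: 6: miss, evict 4, frames [5, 2, 6]
At position 10, page 4 is evicted.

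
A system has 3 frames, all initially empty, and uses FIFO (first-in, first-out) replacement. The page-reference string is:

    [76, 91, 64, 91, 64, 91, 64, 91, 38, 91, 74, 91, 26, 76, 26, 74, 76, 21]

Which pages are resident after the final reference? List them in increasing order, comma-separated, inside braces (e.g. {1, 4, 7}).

76 → miss, frames {76}
91 → miss, frames {76,91}
64 → miss, frames {76,91,64}
91 → hit
64 → hit
91 → hit
64 → hit
91 → hit
38 → miss, evict 76, frames {91,64,38}
91 → hit
74 → miss, evict 91, frames {64,38,74}
91 → miss, evict 64, frames {38,74,91}
26 → miss, evict 38, frames {74,91,26}
76 → miss, evict 74, frames {91,26,76}
26 → hit
74 → miss, evict 91, frames {26,76,74}
76 → hit
21 → miss, evict 26, frames {76,74,21}

{21, 74, 76}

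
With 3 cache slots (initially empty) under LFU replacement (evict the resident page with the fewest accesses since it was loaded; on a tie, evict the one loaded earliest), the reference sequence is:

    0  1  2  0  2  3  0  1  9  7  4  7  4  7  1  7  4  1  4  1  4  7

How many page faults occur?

0 -> miss, frames (0)
1 -> miss, frames (0 1)
2 -> miss, frames (0 1 2)
0 -> hit
2 -> hit
3 -> miss, evict 1, frames (0 2 3)
0 -> hit
1 -> miss, evict 3, frames (0 2 1)
9 -> miss, evict 1, frames (0 2 9)
7 -> miss, evict 9, frames (0 2 7)
4 -> miss, evict 7, frames (0 2 4)
7 -> miss, evict 4, frames (0 2 7)
4 -> miss, evict 7, frames (0 2 4)
7 -> miss, evict 4, frames (0 2 7)
1 -> miss, evict 7, frames (0 2 1)
7 -> miss, evict 1, frames (0 2 7)
4 -> miss, evict 7, frames (0 2 4)
1 -> miss, evict 4, frames (0 2 1)
4 -> miss, evict 1, frames (0 2 4)
1 -> miss, evict 4, frames (0 2 1)
4 -> miss, evict 1, frames (0 2 4)
7 -> miss, evict 4, frames (0 2 7)
Page faults: 19.

19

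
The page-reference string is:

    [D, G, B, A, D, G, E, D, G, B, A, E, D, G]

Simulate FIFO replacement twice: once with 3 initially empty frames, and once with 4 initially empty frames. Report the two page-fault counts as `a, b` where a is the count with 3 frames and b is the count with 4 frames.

11, 12

3 frames: F F F F F F F . . F F . F F → 11 faults.
4 frames: F F F F . . F F F F F F F F → 12 faults.
12 > 11: adding a frame increased faults — Belady's anomaly.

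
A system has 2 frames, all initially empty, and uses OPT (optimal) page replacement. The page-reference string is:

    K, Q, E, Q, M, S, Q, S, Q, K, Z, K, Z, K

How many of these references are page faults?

7

K: miss, frames {K}
Q: miss, frames {K,Q}
E: miss, evict K, frames {Q,E}
Q: hit
M: miss, evict E, frames {Q,M}
S: miss, evict M, frames {Q,S}
Q: hit
S: hit
Q: hit
K: miss, evict S, frames {Q,K}
Z: miss, evict Q, frames {K,Z}
K: hit
Z: hit
K: hit
Page faults: 7.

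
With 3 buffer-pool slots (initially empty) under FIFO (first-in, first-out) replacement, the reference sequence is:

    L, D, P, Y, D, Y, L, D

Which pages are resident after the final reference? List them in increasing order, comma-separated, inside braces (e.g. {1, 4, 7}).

{D, L, Y}

L -> fault, frames (L)
D -> fault, frames (L D)
P -> fault, frames (L D P)
Y -> fault, evict L, frames (D P Y)
D -> hit
Y -> hit
L -> fault, evict D, frames (P Y L)
D -> fault, evict P, frames (Y L D)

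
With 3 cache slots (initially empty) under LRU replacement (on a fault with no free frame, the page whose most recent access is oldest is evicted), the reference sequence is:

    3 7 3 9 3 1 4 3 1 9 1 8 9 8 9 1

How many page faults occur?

7

3 -> fault, frames [3]
7 -> fault, frames [3, 7]
3 -> hit
9 -> fault, frames [7, 3, 9]
3 -> hit
1 -> fault, evict 7, frames [9, 3, 1]
4 -> fault, evict 9, frames [3, 1, 4]
3 -> hit
1 -> hit
9 -> fault, evict 4, frames [3, 1, 9]
1 -> hit
8 -> fault, evict 3, frames [9, 1, 8]
9 -> hit
8 -> hit
9 -> hit
1 -> hit
Page faults: 7.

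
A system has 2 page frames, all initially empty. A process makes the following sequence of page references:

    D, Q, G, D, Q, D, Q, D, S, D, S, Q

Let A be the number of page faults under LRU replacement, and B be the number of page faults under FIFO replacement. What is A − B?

Under LRU: F F F F F . . . F . . F → 7 faults.
Under FIFO: F F F F F . . . F F . F → 8 faults.
A − B = 7 − 8 = -1.

-1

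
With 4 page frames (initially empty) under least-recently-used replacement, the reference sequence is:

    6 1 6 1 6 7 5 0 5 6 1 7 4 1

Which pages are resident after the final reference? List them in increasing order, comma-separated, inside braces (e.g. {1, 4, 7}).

6: miss, frames {6}
1: miss, frames {6,1}
6: hit
1: hit
6: hit
7: miss, frames {1,6,7}
5: miss, frames {1,6,7,5}
0: miss, evict 1, frames {6,7,5,0}
5: hit
6: hit
1: miss, evict 7, frames {0,5,6,1}
7: miss, evict 0, frames {5,6,1,7}
4: miss, evict 5, frames {6,1,7,4}
1: hit

{1, 4, 6, 7}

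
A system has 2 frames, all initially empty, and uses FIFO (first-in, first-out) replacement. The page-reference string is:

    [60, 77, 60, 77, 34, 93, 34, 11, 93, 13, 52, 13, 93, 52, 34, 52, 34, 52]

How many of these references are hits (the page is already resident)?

8

60 -> miss, frames {60}
77 -> miss, frames {60,77}
60 -> hit
77 -> hit
34 -> miss, evict 60, frames {77,34}
93 -> miss, evict 77, frames {34,93}
34 -> hit
11 -> miss, evict 34, frames {93,11}
93 -> hit
13 -> miss, evict 93, frames {11,13}
52 -> miss, evict 11, frames {13,52}
13 -> hit
93 -> miss, evict 13, frames {52,93}
52 -> hit
34 -> miss, evict 52, frames {93,34}
52 -> miss, evict 93, frames {34,52}
34 -> hit
52 -> hit
Hits: 8.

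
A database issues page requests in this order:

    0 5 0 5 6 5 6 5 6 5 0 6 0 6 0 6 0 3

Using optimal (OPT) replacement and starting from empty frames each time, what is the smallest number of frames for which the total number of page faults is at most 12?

2

f=1: 18 faults
f=2: 5 faults
f=3: 4 faults
f=4: 4 faults
Smallest f with faults ≤ 12 is 2.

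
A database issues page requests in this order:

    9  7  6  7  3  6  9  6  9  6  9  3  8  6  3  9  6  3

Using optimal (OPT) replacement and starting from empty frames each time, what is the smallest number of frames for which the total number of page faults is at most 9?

f=1: 18 faults
f=2: 10 faults
f=3: 6 faults
f=4: 5 faults
f=5: 5 faults
Smallest f with faults ≤ 9 is 3.

3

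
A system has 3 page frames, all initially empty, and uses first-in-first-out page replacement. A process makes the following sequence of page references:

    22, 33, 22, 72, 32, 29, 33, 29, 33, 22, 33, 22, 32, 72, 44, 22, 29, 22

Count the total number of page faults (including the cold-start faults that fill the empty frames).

22 → miss, frames [22]
33 → miss, frames [22, 33]
22 → hit
72 → miss, frames [22, 33, 72]
32 → miss, evict 22, frames [33, 72, 32]
29 → miss, evict 33, frames [72, 32, 29]
33 → miss, evict 72, frames [32, 29, 33]
29 → hit
33 → hit
22 → miss, evict 32, frames [29, 33, 22]
33 → hit
22 → hit
32 → miss, evict 29, frames [33, 22, 32]
72 → miss, evict 33, frames [22, 32, 72]
44 → miss, evict 22, frames [32, 72, 44]
22 → miss, evict 32, frames [72, 44, 22]
29 → miss, evict 72, frames [44, 22, 29]
22 → hit
Page faults: 12.

12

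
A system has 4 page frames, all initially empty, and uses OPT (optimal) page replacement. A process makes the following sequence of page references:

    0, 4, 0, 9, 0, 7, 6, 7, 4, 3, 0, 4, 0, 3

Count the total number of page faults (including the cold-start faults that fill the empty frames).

0: fault, frames {0}
4: fault, frames {0,4}
0: hit
9: fault, frames {0,4,9}
0: hit
7: fault, frames {0,4,9,7}
6: fault, evict 9, frames {0,4,7,6}
7: hit
4: hit
3: fault, evict 6, frames {0,4,7,3}
0: hit
4: hit
0: hit
3: hit
Page faults: 6.

6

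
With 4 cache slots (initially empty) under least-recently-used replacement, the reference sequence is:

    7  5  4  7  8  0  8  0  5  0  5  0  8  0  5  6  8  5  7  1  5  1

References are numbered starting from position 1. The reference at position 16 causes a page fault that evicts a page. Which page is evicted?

7

pos 1: 7: fault, frames {7}
pos 2: 5: fault, frames {7,5}
pos 3: 4: fault, frames {7,5,4}
pos 4: 7: hit
pos 5: 8: fault, frames {5,4,7,8}
pos 6: 0: fault, evict 5, frames {4,7,8,0}
pos 7: 8: hit
pos 8: 0: hit
pos 9: 5: fault, evict 4, frames {7,8,0,5}
pos 10: 0: hit
pos 11: 5: hit
pos 12: 0: hit
pos 13: 8: hit
pos 14: 0: hit
pos 15: 5: hit
pos 16: 6: fault, evict 7, frames {8,0,5,6}
At position 16, page 7 is evicted.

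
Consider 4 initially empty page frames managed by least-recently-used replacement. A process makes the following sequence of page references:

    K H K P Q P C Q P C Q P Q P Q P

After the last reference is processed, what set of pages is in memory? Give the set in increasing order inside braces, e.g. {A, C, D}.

K → miss, frames [K]
H → miss, frames [K, H]
K → hit
P → miss, frames [H, K, P]
Q → miss, frames [H, K, P, Q]
P → hit
C → miss, evict H, frames [K, Q, P, C]
Q → hit
P → hit
C → hit
Q → hit
P → hit
Q → hit
P → hit
Q → hit
P → hit

{C, K, P, Q}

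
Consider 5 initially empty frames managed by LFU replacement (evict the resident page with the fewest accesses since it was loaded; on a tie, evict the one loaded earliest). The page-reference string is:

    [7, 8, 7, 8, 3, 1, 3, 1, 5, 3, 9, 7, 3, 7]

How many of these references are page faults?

7 → miss, frames {7}
8 → miss, frames {7,8}
7 → hit
8 → hit
3 → miss, frames {7,8,3}
1 → miss, frames {7,8,3,1}
3 → hit
1 → hit
5 → miss, frames {7,8,3,1,5}
3 → hit
9 → miss, evict 5, frames {7,8,3,1,9}
7 → hit
3 → hit
7 → hit
Page faults: 6.

6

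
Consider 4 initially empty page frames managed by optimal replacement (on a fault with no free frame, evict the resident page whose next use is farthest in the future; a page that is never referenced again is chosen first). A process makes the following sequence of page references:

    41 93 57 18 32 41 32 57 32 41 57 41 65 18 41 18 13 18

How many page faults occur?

41 -> miss, frames [41]
93 -> miss, frames [41, 93]
57 -> miss, frames [41, 93, 57]
18 -> miss, frames [41, 93, 57, 18]
32 -> miss, evict 93, frames [41, 57, 18, 32]
41 -> hit
32 -> hit
57 -> hit
32 -> hit
41 -> hit
57 -> hit
41 -> hit
65 -> miss, evict 32, frames [41, 57, 18, 65]
18 -> hit
41 -> hit
18 -> hit
13 -> miss, evict 65, frames [41, 57, 18, 13]
18 -> hit
Page faults: 7.

7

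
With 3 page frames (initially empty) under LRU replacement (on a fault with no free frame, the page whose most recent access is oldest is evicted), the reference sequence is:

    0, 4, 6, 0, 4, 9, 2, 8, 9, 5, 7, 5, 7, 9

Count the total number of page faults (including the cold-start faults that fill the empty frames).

8

0: miss, frames (0)
4: miss, frames (0 4)
6: miss, frames (0 4 6)
0: hit
4: hit
9: miss, evict 6, frames (0 4 9)
2: miss, evict 0, frames (4 9 2)
8: miss, evict 4, frames (9 2 8)
9: hit
5: miss, evict 2, frames (8 9 5)
7: miss, evict 8, frames (9 5 7)
5: hit
7: hit
9: hit
Page faults: 8.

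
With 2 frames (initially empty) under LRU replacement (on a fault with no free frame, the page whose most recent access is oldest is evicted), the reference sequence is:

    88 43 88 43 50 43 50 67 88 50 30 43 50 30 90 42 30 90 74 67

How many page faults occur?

16

88 → fault, frames {88}
43 → fault, frames {88,43}
88 → hit
43 → hit
50 → fault, evict 88, frames {43,50}
43 → hit
50 → hit
67 → fault, evict 43, frames {50,67}
88 → fault, evict 50, frames {67,88}
50 → fault, evict 67, frames {88,50}
30 → fault, evict 88, frames {50,30}
43 → fault, evict 50, frames {30,43}
50 → fault, evict 30, frames {43,50}
30 → fault, evict 43, frames {50,30}
90 → fault, evict 50, frames {30,90}
42 → fault, evict 30, frames {90,42}
30 → fault, evict 90, frames {42,30}
90 → fault, evict 42, frames {30,90}
74 → fault, evict 30, frames {90,74}
67 → fault, evict 90, frames {74,67}
Page faults: 16.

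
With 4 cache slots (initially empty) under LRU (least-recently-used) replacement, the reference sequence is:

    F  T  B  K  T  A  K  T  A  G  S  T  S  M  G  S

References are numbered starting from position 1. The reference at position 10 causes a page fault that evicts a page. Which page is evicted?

B

pos 1: F → miss, frames [F]
pos 2: T → miss, frames [F, T]
pos 3: B → miss, frames [F, T, B]
pos 4: K → miss, frames [F, T, B, K]
pos 5: T → hit
pos 6: A → miss, evict F, frames [B, K, T, A]
pos 7: K → hit
pos 8: T → hit
pos 9: A → hit
pos 10: G → miss, evict B, frames [K, T, A, G]
At position 10, page B is evicted.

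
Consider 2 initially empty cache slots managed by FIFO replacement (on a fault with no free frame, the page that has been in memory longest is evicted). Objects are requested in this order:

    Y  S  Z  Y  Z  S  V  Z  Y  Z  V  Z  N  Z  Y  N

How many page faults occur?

Y -> fault, frames (Y)
S -> fault, frames (Y S)
Z -> fault, evict Y, frames (S Z)
Y -> fault, evict S, frames (Z Y)
Z -> hit
S -> fault, evict Z, frames (Y S)
V -> fault, evict Y, frames (S V)
Z -> fault, evict S, frames (V Z)
Y -> fault, evict V, frames (Z Y)
Z -> hit
V -> fault, evict Z, frames (Y V)
Z -> fault, evict Y, frames (V Z)
N -> fault, evict V, frames (Z N)
Z -> hit
Y -> fault, evict Z, frames (N Y)
N -> hit
Page faults: 12.

12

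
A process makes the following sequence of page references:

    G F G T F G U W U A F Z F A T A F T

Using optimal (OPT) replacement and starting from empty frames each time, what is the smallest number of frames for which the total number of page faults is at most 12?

2

f=1: 18 faults
f=2: 12 faults
f=3: 8 faults
f=4: 7 faults
f=5: 7 faults
f=6: 7 faults
f=7: 7 faults
Smallest f with faults ≤ 12 is 2.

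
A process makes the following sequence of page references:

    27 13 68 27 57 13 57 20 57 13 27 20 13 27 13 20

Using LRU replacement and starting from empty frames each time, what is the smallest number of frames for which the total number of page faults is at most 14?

f=1: 16 faults
f=2: 13 faults
f=3: 8 faults
f=4: 5 faults
f=5: 5 faults
Smallest f with faults ≤ 14 is 2.

2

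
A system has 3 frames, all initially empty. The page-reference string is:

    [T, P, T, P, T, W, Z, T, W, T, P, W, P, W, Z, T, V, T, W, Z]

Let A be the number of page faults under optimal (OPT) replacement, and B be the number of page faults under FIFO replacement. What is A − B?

-4

Under OPT: F F . . . F F . . . F . . . . F F . . F → 8 faults.
Under FIFO: F F . . . F F F . . F F . . F F F . F F → 12 faults.
A − B = 8 − 12 = -4.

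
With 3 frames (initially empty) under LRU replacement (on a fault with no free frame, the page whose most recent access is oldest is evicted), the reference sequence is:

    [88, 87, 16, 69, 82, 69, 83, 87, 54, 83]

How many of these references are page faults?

8

88: miss, frames [88]
87: miss, frames [88, 87]
16: miss, frames [88, 87, 16]
69: miss, evict 88, frames [87, 16, 69]
82: miss, evict 87, frames [16, 69, 82]
69: hit
83: miss, evict 16, frames [82, 69, 83]
87: miss, evict 82, frames [69, 83, 87]
54: miss, evict 69, frames [83, 87, 54]
83: hit
Page faults: 8.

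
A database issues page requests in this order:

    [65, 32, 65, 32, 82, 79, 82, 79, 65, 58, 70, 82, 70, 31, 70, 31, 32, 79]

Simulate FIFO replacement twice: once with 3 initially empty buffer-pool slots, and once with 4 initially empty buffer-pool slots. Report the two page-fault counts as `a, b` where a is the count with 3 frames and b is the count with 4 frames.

3 frames: F F . . F F . . F F F F . F . . F F → 11 faults.
4 frames: F F . . F F . . . F F . . F . . F F → 9 faults.
9 < 11: adding a frame reduced faults, as is typical.

11, 9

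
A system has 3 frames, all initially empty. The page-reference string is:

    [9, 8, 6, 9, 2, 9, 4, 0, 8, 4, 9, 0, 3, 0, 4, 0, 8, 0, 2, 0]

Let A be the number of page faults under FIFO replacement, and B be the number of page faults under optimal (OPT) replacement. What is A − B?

Under FIFO: F F F . F F F F F . F . F F F . F . F F → 15 faults.
Under OPT: F F F . F . F F . . F . F . . . F . F . → 10 faults.
A − B = 15 − 10 = 5.

5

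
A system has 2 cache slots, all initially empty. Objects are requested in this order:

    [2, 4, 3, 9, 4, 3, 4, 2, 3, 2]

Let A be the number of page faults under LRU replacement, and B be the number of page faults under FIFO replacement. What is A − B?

Under LRU: F F F F F F . F F . → 8 faults.
Under FIFO: F F F F F F . F . . → 7 faults.
A − B = 8 − 7 = 1.

1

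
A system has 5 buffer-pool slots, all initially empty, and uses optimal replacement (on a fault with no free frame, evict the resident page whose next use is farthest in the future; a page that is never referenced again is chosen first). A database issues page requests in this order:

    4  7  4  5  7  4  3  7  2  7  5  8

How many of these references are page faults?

6

4: fault, frames (4)
7: fault, frames (4 7)
4: hit
5: fault, frames (4 7 5)
7: hit
4: hit
3: fault, frames (4 7 5 3)
7: hit
2: fault, frames (4 7 5 3 2)
7: hit
5: hit
8: fault, evict 2, frames (4 7 5 3 8)
Page faults: 6.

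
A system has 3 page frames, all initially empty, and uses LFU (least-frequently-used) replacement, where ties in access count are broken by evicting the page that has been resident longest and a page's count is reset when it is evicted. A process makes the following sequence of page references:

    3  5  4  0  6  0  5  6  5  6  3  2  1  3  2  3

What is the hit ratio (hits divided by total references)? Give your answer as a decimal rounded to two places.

0.25

3: fault, frames [3]
5: fault, frames [3, 5]
4: fault, frames [3, 5, 4]
0: fault, evict 3, frames [5, 4, 0]
6: fault, evict 5, frames [4, 0, 6]
0: hit
5: fault, evict 4, frames [0, 6, 5]
6: hit
5: hit
6: hit
3: fault, evict 0, frames [6, 5, 3]
2: fault, evict 3, frames [6, 5, 2]
1: fault, evict 2, frames [6, 5, 1]
3: fault, evict 1, frames [6, 5, 3]
2: fault, evict 3, frames [6, 5, 2]
3: fault, evict 2, frames [6, 5, 3]
Hits: 4 of 16 references → 4/16 = 0.2500.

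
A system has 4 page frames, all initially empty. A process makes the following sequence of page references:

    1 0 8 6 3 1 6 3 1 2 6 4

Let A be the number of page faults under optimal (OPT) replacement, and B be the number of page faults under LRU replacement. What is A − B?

-1

Under OPT: F F F F F . . . . F . F → 7 faults.
Under LRU: F F F F F F . . . F . F → 8 faults.
A − B = 7 − 8 = -1.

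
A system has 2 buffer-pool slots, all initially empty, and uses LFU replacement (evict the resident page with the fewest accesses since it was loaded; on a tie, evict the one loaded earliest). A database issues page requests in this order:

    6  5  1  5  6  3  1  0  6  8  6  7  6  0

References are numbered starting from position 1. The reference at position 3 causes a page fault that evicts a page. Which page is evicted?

6

pos 1: 6 -> fault, frames (6)
pos 2: 5 -> fault, frames (6 5)
pos 3: 1 -> fault, evict 6, frames (5 1)
At position 3, page 6 is evicted.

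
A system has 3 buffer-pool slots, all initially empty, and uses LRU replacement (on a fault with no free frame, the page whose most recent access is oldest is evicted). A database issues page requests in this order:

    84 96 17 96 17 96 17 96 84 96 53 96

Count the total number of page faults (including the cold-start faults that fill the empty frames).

4

84 -> fault, frames [84]
96 -> fault, frames [84, 96]
17 -> fault, frames [84, 96, 17]
96 -> hit
17 -> hit
96 -> hit
17 -> hit
96 -> hit
84 -> hit
96 -> hit
53 -> fault, evict 17, frames [84, 96, 53]
96 -> hit
Page faults: 4.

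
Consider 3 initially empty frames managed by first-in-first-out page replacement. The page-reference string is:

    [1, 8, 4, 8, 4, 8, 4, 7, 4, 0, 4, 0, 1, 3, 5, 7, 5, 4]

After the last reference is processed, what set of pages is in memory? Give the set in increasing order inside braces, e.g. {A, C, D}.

1 -> miss, frames {1}
8 -> miss, frames {1,8}
4 -> miss, frames {1,8,4}
8 -> hit
4 -> hit
8 -> hit
4 -> hit
7 -> miss, evict 1, frames {8,4,7}
4 -> hit
0 -> miss, evict 8, frames {4,7,0}
4 -> hit
0 -> hit
1 -> miss, evict 4, frames {7,0,1}
3 -> miss, evict 7, frames {0,1,3}
5 -> miss, evict 0, frames {1,3,5}
7 -> miss, evict 1, frames {3,5,7}
5 -> hit
4 -> miss, evict 3, frames {5,7,4}

{4, 5, 7}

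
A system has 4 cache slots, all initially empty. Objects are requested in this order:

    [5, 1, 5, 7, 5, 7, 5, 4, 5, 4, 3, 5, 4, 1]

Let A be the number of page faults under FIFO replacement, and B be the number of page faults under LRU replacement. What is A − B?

Under FIFO: F F . F . . . F . . F F . F → 7 faults.
Under LRU: F F . F . . . F . . F . . F → 6 faults.
A − B = 7 − 6 = 1.

1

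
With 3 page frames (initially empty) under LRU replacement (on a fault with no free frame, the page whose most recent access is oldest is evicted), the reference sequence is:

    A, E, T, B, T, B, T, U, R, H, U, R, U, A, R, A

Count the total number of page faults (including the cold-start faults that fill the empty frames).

A: fault, frames (A)
E: fault, frames (A E)
T: fault, frames (A E T)
B: fault, evict A, frames (E T B)
T: hit
B: hit
T: hit
U: fault, evict E, frames (B T U)
R: fault, evict B, frames (T U R)
H: fault, evict T, frames (U R H)
U: hit
R: hit
U: hit
A: fault, evict H, frames (R U A)
R: hit
A: hit
Page faults: 8.

8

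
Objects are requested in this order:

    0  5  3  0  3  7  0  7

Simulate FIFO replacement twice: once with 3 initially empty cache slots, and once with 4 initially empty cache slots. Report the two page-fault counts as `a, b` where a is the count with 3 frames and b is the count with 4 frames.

3 frames: F F F . . F F . → 5 faults.
4 frames: F F F . . F . . → 4 faults.
4 < 5: adding a frame reduced faults, as is typical.

5, 4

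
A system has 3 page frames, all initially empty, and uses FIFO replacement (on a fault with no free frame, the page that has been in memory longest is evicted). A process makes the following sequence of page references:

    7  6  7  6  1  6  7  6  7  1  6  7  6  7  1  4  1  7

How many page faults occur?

7: miss, frames (7)
6: miss, frames (7 6)
7: hit
6: hit
1: miss, frames (7 6 1)
6: hit
7: hit
6: hit
7: hit
1: hit
6: hit
7: hit
6: hit
7: hit
1: hit
4: miss, evict 7, frames (6 1 4)
1: hit
7: miss, evict 6, frames (1 4 7)
Page faults: 5.

5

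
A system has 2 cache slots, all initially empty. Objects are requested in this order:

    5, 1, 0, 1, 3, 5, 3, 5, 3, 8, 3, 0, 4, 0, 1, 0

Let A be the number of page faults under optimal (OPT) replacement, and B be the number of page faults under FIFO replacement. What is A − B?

-2

Under OPT: F F F . F F . . . F . F F . F . → 9 faults.
Under FIFO: F F F . F F . . . F F F F . F F → 11 faults.
A − B = 9 − 11 = -2.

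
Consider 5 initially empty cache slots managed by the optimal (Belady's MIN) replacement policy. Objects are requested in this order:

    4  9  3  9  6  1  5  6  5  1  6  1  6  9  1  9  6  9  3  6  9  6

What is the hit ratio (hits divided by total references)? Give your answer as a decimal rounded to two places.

0.73

4 -> miss, frames {4}
9 -> miss, frames {4,9}
3 -> miss, frames {4,9,3}
9 -> hit
6 -> miss, frames {4,9,3,6}
1 -> miss, frames {4,9,3,6,1}
5 -> miss, evict 4, frames {9,3,6,1,5}
6 -> hit
5 -> hit
1 -> hit
6 -> hit
1 -> hit
6 -> hit
9 -> hit
1 -> hit
9 -> hit
6 -> hit
9 -> hit
3 -> hit
6 -> hit
9 -> hit
6 -> hit
Hits: 16 of 22 references → 16/22 = 0.7273.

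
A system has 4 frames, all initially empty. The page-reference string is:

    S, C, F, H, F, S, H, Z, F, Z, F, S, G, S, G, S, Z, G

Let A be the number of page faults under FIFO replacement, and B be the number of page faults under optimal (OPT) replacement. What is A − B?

Under FIFO: F F F F . . . F . . . F F . . . . . → 7 faults.
Under OPT: F F F F . . . F . . . . F . . . . . → 6 faults.
A − B = 7 − 6 = 1.

1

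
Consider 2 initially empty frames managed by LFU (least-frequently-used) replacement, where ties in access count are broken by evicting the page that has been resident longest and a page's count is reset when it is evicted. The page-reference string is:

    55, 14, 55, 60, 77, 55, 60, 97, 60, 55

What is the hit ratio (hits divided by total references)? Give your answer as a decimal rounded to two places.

55: miss, frames [55]
14: miss, frames [55, 14]
55: hit
60: miss, evict 14, frames [55, 60]
77: miss, evict 60, frames [55, 77]
55: hit
60: miss, evict 77, frames [55, 60]
97: miss, evict 60, frames [55, 97]
60: miss, evict 97, frames [55, 60]
55: hit
Hits: 3 of 10 references → 3/10 = 0.3000.

0.30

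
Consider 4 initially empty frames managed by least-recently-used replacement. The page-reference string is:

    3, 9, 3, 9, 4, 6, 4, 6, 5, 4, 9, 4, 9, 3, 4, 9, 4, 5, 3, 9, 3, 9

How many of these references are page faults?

6

3: fault, frames [3]
9: fault, frames [3, 9]
3: hit
9: hit
4: fault, frames [3, 9, 4]
6: fault, frames [3, 9, 4, 6]
4: hit
6: hit
5: fault, evict 3, frames [9, 4, 6, 5]
4: hit
9: hit
4: hit
9: hit
3: fault, evict 6, frames [5, 4, 9, 3]
4: hit
9: hit
4: hit
5: hit
3: hit
9: hit
3: hit
9: hit
Page faults: 6.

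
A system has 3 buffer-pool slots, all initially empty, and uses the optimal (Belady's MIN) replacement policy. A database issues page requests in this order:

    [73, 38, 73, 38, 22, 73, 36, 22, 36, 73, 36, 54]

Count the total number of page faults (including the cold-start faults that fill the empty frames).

5

73 → miss, frames {73}
38 → miss, frames {73,38}
73 → hit
38 → hit
22 → miss, frames {73,38,22}
73 → hit
36 → miss, evict 38, frames {73,22,36}
22 → hit
36 → hit
73 → hit
36 → hit
54 → miss, evict 36, frames {73,22,54}
Page faults: 5.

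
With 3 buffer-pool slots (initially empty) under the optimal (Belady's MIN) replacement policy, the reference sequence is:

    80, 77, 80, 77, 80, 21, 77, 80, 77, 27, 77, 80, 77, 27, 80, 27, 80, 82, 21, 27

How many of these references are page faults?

6

80 → miss, frames (80)
77 → miss, frames (80 77)
80 → hit
77 → hit
80 → hit
21 → miss, frames (80 77 21)
77 → hit
80 → hit
77 → hit
27 → miss, evict 21, frames (80 77 27)
77 → hit
80 → hit
77 → hit
27 → hit
80 → hit
27 → hit
80 → hit
82 → miss, evict 77, frames (80 27 82)
21 → miss, evict 82, frames (80 27 21)
27 → hit
Page faults: 6.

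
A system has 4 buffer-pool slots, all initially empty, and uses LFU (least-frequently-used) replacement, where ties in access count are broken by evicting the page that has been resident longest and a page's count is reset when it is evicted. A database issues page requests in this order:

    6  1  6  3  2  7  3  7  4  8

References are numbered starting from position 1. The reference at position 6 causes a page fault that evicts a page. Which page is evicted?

1

pos 1: 6: fault, frames {6}
pos 2: 1: fault, frames {6,1}
pos 3: 6: hit
pos 4: 3: fault, frames {6,1,3}
pos 5: 2: fault, frames {6,1,3,2}
pos 6: 7: fault, evict 1, frames {6,3,2,7}
At position 6, page 1 is evicted.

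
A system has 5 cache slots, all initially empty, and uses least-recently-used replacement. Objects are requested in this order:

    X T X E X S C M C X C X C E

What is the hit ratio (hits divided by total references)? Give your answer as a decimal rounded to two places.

X: fault, frames (X)
T: fault, frames (X T)
X: hit
E: fault, frames (T X E)
X: hit
S: fault, frames (T E X S)
C: fault, frames (T E X S C)
M: fault, evict T, frames (E X S C M)
C: hit
X: hit
C: hit
X: hit
C: hit
E: hit
Hits: 8 of 14 references → 8/14 = 0.5714.

0.57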